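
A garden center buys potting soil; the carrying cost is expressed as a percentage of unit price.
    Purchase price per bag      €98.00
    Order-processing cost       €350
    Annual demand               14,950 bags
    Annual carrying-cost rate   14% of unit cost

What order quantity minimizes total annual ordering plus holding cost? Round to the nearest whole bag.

H = i·C = 0.14 × €98 = €13.7200 per bag-year
Q* = √(2·D·S / H) = √(2·14,950·350 / 13.72) = √762,755.1 ≈ 873.36

873 bags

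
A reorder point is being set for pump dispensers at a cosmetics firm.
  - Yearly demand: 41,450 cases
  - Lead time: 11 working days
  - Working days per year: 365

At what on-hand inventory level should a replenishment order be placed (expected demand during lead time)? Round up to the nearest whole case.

1,250 cases

Daily demand d = 41,450 / 365 = 113.562 cases/day
Demand during lead time = 113.562 × 11 = 1,249.18
Reorder point = 1,249.18 → round up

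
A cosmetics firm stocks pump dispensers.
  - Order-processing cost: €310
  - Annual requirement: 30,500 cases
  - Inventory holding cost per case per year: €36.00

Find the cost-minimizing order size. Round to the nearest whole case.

EOQ = √(2DS/H) = √(2 × 30,500 × 310 / 36)
    = √(525,277.78) ≈ 724.76

725 cases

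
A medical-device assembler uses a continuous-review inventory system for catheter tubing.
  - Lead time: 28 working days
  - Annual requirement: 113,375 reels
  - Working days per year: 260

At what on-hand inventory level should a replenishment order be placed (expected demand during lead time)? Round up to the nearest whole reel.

12,210 reels

Daily demand d = 113,375 / 260 = 436.058 reels/day
Demand during lead time = 436.058 × 28 = 12,209.62
Reorder point = 12,209.62 → round up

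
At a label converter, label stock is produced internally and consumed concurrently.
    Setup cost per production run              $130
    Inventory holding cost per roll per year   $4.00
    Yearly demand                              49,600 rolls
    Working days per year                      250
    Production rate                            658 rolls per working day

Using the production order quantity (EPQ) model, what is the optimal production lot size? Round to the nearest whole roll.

Daily demand d = 49,600/250 = 198.400; p = 658; 1 − d/p = 0.69848
EPQ = √(2DS / (H(1 − d/p)))
    = √(2 × 49,600 × 130 / (4 × 0.69848)) ≈ 2,148.43

2,148 rolls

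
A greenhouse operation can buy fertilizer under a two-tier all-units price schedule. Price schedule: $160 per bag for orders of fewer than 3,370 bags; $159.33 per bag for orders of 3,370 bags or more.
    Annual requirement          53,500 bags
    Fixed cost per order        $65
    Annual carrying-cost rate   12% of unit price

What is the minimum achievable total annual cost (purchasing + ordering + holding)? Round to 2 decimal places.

$8,557,403.43

H₁ = 12%×$160 = $19.2000;  H₂ = 12%×$159.33 = $19.1196
EOQ₁ = √(2×53,500×65/19.2000) = 601.86  (< 3,370, feasible at tier 1)
EOQ₂ = √(2×53,500×65/19.1196) = 603.13  (< 3,370 → use Q = 3,370 at tier-2 price)
TC(tier 1 (EOQ₁), Q≈601.9) = $8,571,555.78
TC(tier 2, Q≈3,370.0) = $8,557,403.43
Minimum at tier 2: $8,557,403.43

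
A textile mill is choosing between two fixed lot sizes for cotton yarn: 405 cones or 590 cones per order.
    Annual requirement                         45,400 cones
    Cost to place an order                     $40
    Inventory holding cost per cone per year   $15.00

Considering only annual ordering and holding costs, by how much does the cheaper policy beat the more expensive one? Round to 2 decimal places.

Annual cost at Q: ordering D·S/Q plus holding Q·H/2.
TC(405) = (45,400/405)×40 + (405/2)×15 = $7,521.45
TC(590) = (45,400/590)×40 + (590/2)×15 = $7,502.97
Cheaper: Q = 590.  Difference = $18.48

$18.48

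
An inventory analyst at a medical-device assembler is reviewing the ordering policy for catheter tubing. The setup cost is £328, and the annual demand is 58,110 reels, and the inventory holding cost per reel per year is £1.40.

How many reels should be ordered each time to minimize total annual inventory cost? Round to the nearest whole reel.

5,218 reels

Q* = √(2·D·S / H) = √(2·58,110·328 / 1.4) = √27,228,685.7 ≈ 5,218.11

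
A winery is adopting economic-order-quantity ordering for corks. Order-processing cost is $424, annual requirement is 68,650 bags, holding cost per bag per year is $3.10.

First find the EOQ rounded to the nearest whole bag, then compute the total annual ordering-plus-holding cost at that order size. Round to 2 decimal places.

$13,433.81

Optimal lot size Q* = (2 × 68,650 × $424 / $3.1)^½ ≈ 4,333.49 → Q = 4,333 bags
Ordering: D/Q × S = 68,650/4,333 × $424 = $6,717.66
Holding:  Q/2 × H = 4,333/2 × $3.1 = $6,716.15
Total = $6,717.66 + $6,716.15 = $13,433.81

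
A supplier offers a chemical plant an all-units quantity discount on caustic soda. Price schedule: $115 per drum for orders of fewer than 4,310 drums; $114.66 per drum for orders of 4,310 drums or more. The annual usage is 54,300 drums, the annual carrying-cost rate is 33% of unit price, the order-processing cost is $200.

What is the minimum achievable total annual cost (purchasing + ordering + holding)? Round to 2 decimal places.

H₁ = 33%×$115 = $37.9500;  H₂ = 33%×$114.66 = $37.8378
EOQ₁ = √(2×54,300×200/37.9500) = 756.53  (< 4,310, feasible at tier 1)
EOQ₂ = √(2×54,300×200/37.8378) = 757.65  (< 4,310 → use Q = 4,310 at tier-2 price)
TC(tier 1 (EOQ₁), Q≈756.5) = $6,273,210.17
TC(tier 2, Q≈4,310.0) = $6,310,098.18
Minimum at tier 1 (EOQ₁): $6,273,210.17

$6,273,210.17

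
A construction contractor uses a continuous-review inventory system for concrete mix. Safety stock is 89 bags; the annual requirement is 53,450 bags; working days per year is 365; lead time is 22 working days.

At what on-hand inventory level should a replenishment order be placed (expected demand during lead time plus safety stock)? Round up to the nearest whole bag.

Daily demand d = 53,450 / 365 = 146.438 bags/day
Demand during lead time = 146.438 × 22 = 3,221.64
Reorder point = 3,221.64 + 89 = 3,310.64 → round up

3,311 bags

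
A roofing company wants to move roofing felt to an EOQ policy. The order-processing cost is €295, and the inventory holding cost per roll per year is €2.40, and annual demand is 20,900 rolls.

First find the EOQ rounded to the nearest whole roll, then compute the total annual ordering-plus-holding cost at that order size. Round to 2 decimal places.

€5,440.07

Optimal lot size Q* = (2 × 20,900 × €295 / €2.4)^½ ≈ 2,266.70 → Q = 2,267 rolls
Annual ordering cost = (D/Q)·S = (20,900/2,267) × 295 = €2,719.67
Annual holding cost  = (Q/2)·H = (2,267/2) × 2.4 = €2,720.40
Total = €2,719.67 + €2,720.40 = €5,440.07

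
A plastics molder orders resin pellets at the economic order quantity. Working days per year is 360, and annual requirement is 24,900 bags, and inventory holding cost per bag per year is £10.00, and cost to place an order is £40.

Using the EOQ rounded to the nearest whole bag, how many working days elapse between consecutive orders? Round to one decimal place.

6.4 days

Optimal lot size Q* = (2 × 24,900 × £40 / £10)^½ ≈ 446.32 → Q = 446 bags
T = Q/D × 360 days = 446/24,900 × 360 = 6.448 days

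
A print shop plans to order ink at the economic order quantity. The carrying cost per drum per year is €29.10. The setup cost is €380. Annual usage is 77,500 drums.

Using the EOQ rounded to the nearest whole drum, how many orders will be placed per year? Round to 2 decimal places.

EOQ = √(2DS/H) = √(2 × 77,500 × 380 / 29.1)
    = √(2,024,054.98) ≈ 1,422.69 → Q = 1,423
N = D/Q = 77,500/1,423 ≈ 54.462 orders/yr

54.46 orders per year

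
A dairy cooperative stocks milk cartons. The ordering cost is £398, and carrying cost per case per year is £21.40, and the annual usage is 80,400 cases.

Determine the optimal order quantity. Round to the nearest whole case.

Optimal lot size Q* = (2 × 80,400 × £398 / £21.4)^½ ≈ 1,729.33

1,729 cases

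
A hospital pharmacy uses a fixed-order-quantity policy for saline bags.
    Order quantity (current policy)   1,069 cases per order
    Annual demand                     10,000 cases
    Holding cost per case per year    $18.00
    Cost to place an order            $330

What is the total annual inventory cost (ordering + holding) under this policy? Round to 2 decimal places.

Ordering: D/Q × S = 10,000/1,069 × $330 = $3,087.00
Holding:  Q/2 × H = 1,069/2 × $18 = $9,621.00
Total = $3,087.00 + $9,621.00 = $12,708.00

$12,708.00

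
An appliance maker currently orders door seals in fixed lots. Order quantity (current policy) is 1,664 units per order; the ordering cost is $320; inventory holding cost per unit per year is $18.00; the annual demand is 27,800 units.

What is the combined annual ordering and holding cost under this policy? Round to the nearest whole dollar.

$20,322

Annual ordering cost = (D/Q)·S = (27,800/1,664) × 320 = $5,346.15
Annual holding cost  = (Q/2)·H = (1,664/2) × 18 = $14,976.00
Total = $5,346.15 + $14,976.00 = $20,322.15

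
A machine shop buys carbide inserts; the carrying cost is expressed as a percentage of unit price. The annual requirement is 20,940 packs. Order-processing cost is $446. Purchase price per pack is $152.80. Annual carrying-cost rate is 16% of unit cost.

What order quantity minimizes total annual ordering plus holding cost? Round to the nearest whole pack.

Holding cost per pack per year: H = 16% × $152.8 = $24.4480
Optimal lot size Q* = (2 × 20,940 × $446 / $24.448)^½ ≈ 874.08

874 packs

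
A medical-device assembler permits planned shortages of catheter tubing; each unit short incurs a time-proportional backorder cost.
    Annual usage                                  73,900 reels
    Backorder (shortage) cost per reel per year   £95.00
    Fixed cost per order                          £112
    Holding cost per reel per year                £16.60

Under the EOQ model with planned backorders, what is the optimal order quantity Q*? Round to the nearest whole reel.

1,082 reels

Q* = √(2DS/H) · √((H + b)/b)
   = √(2 × 73,900 × 112 / 16.6) · √((16.6 + 95) / 95)
   = 998.601 × 1.0839 ≈ 1,082.34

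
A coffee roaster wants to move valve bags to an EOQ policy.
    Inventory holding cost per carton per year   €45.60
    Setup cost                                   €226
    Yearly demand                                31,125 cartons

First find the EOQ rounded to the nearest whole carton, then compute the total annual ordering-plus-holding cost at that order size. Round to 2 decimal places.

Q* = √(2·D·S / H) = √(2·31,125·226 / 45.6) = √308,519.7 ≈ 555.45 → Q = 555 cartons
Annual ordering cost = (D/Q)·S = (31,125/555) × 226 = €12,674.32
Annual holding cost  = (Q/2)·H = (555/2) × 45.6 = €12,654.00
Total = €12,674.32 + €12,654.00 = €25,328.32

€25,328.32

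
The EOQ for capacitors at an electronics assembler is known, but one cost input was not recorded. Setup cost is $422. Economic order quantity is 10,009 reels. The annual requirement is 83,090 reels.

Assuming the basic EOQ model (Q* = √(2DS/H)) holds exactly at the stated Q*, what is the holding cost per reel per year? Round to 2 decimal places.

From Q* = √(2DS/H) ⇒ Q*² = 2DS/H.
H = 2DS / Q² = 2 × 83,090 × 422 / 10,009² = 0.7000

$0.70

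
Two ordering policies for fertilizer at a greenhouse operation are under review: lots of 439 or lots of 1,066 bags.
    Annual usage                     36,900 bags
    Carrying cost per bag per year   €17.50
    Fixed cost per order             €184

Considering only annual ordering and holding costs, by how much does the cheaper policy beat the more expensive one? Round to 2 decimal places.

TC(Q) = (D/Q)S + (Q/2)H
TC(439) = (36,900/439)×184 + (439/2)×17.5 = €19,307.31
TC(1,066) = (36,900/1,066)×184 + (1,066/2)×17.5 = €15,696.73
|ΔTC| = |€19,307.31 − €15,696.73| = €3,610.58

€3,610.58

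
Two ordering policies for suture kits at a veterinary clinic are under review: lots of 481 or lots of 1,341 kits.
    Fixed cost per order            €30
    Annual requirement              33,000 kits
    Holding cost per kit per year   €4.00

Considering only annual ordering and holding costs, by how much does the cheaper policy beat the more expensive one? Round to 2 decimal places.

TC(Q) = (D/Q)S + (Q/2)H
TC(481) = (33,000/481)×30 + (481/2)×4 = €3,020.21
TC(1,341) = (33,000/1,341)×30 + (1,341/2)×4 = €3,420.26
|ΔTC| = |€3,020.21 − €3,420.26| = €400.04

€400.04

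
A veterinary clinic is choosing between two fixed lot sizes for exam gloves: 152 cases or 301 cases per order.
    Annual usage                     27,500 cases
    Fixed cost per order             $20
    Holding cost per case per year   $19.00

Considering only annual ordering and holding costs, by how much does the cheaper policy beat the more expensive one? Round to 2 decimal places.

$375.68

Annual cost at Q: ordering D·S/Q plus holding Q·H/2.
TC(152) = (27,500/152)×20 + (152/2)×19 = $5,062.42
TC(301) = (27,500/301)×20 + (301/2)×19 = $4,686.74
|ΔTC| = |$5,062.42 − $4,686.74| = $375.68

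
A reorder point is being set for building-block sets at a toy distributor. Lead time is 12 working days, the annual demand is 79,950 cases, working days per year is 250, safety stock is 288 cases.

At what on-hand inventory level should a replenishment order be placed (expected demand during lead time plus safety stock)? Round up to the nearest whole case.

4,126 cases

Daily demand d = 79,950 / 250 = 319.800 cases/day
Demand during lead time = 319.800 × 12 = 3,837.60
Reorder point = 3,837.60 + 288 = 4,125.60 → round up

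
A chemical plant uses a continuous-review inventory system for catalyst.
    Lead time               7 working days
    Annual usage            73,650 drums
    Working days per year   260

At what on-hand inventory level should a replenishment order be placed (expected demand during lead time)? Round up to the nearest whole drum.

1,983 drums

Daily demand d = 73,650 / 260 = 283.269 drums/day
Demand during lead time = 283.269 × 7 = 1,982.88
Reorder point = 1,982.88 → round up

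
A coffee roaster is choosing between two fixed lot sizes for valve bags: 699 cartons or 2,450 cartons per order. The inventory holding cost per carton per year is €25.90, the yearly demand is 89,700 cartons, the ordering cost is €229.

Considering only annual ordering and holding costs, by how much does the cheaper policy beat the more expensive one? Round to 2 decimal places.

€1,672.96

TC(Q) = (D/Q)S + (Q/2)H
TC(699) = (89,700/699)×229 + (699/2)×25.9 = €38,438.75
TC(2,450) = (89,700/2,450)×229 + (2,450/2)×25.9 = €40,111.70
Cheaper: Q = 699.  Difference = €1,672.96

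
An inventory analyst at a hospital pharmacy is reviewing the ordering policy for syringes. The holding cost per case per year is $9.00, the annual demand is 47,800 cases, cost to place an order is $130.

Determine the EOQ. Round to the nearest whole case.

1,175 cases

Optimal lot size Q* = (2 × 47,800 × $130 / $9)^½ ≈ 1,175.11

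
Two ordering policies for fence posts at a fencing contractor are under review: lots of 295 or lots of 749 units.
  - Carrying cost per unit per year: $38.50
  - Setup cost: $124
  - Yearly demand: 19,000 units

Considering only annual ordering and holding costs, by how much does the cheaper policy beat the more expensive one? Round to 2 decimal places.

$3,898.59

For each Q, cost = (D/Q)·S + (Q/2)·H.
TC(295) = (19,000/295)×124 + (295/2)×38.5 = $13,665.19
TC(749) = (19,000/749)×124 + (749/2)×38.5 = $17,563.78
Cheaper: Q = 295.  Difference = $3,898.59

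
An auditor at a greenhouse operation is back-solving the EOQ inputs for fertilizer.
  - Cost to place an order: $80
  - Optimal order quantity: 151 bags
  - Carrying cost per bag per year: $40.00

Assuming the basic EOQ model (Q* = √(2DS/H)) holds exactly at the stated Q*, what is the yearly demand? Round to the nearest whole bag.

5,700 bags per year

From Q* = √(2DS/H) ⇒ Q*² = 2DS/H.
D = Q²H / (2S) = 151² × 40 / (2 × 80) = 5,700.25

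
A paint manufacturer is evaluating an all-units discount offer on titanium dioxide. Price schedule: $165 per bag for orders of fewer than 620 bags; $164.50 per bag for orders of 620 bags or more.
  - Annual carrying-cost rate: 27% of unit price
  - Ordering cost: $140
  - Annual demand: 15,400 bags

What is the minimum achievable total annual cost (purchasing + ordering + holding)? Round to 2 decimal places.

$2,550,546.07

H₁ = 27%×$165 = $44.5500;  H₂ = 27%×$164.50 = $44.4150
EOQ₁ = √(2×15,400×140/44.5500) = 311.11  (< 620, feasible at tier 1)
EOQ₂ = √(2×15,400×140/44.4150) = 311.58  (< 620 → use Q = 620 at tier-2 price)
TC(tier 1 (EOQ₁), Q≈311.1) = $2,554,860.00
TC(tier 2, Q≈620.0) = $2,550,546.07
Minimum at tier 2: $2,550,546.07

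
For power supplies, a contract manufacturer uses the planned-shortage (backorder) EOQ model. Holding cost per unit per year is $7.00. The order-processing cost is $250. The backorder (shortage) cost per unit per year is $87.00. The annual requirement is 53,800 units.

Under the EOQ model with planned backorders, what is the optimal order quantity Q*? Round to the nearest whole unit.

2,038 units

Basic EOQ = √(2·53,800·250/7) = 1,960.321
Backorder adjustment √((H+b)/b) = √((7+87)/87) = 1.0395
Q* = 1,960.321 × 1.0395 ≈ 2,037.66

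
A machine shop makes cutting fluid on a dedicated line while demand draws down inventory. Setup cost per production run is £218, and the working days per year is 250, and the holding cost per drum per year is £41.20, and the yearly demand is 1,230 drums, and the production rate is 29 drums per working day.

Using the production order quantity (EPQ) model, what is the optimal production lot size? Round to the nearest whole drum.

d = 1,230/250 = 4.9200 drums/day;  effective holding cost H(1 − d/p) = 41.2·(1 − 4.9200/29) = 34.21021
Q* = √(2DS / H_eff) = √(2·1,230·218 / 34.21021) ≈ 125.20

125 drums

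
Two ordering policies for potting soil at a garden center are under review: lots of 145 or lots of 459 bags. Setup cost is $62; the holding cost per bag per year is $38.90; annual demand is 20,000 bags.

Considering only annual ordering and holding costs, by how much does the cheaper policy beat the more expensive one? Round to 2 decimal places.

TC(Q) = (D/Q)S + (Q/2)H
TC(145) = (20,000/145)×62 + (145/2)×38.9 = $11,371.97
TC(459) = (20,000/459)×62 + (459/2)×38.9 = $11,629.08
Cheaper: Q = 145.  Difference = $257.10

$257.10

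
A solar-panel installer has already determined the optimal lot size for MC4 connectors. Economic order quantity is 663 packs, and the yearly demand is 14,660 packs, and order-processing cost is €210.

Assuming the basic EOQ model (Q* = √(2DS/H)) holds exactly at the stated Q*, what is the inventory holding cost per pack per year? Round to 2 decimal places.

EOQ relation: Q² = 2DS/H, so rearrange for the unknown.
H = 2DS / Q² = 2 × 14,660 × 210 / 663² = 14.0074

€14.01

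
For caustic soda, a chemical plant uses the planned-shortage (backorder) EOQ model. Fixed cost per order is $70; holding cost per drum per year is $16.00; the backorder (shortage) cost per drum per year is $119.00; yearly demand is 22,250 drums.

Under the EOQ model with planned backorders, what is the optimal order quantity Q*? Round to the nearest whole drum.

Basic EOQ = √(2·22,250·70/16) = 441.234
Backorder adjustment √((H+b)/b) = √((16+119)/119) = 1.0651
Q* = 441.234 × 1.0651 ≈ 469.96

470 drums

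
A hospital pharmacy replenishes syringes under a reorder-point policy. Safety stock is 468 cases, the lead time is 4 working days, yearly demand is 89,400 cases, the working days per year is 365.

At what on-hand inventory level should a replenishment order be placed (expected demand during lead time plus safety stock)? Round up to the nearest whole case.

1,448 cases

Daily demand d = 89,400 / 365 = 244.932 cases/day
Demand during lead time = 244.932 × 4 = 979.73
Reorder point = 979.73 + 468 = 1,447.73 → round up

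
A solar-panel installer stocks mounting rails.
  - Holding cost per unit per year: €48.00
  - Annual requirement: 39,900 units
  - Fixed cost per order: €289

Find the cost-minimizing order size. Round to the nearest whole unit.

693 units

EOQ = √(2DS/H) = √(2 × 39,900 × 289 / 48)
    = √(480,462.50) ≈ 693.15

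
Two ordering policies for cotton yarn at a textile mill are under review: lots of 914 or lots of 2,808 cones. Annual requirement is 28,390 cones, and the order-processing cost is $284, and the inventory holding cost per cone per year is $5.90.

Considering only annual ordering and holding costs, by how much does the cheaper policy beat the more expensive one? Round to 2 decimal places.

$362.75

Annual cost at Q: ordering D·S/Q plus holding Q·H/2.
TC(914) = (28,390/914)×284 + (914/2)×5.9 = $11,517.70
TC(2,808) = (28,390/2,808)×284 + (2,808/2)×5.9 = $11,154.95
Lots of 2,808 are cheaper by $362.75.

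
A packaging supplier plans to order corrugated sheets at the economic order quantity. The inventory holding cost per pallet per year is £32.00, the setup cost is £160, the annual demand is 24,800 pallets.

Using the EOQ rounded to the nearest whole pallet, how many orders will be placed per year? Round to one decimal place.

Q* = √(2·D·S / H) = √(2·24,800·160 / 32) = √248,000.0 ≈ 498.00 → Q = 498
Orders per year = D/Q = 24,800 / 498 = 49.799

49.8 orders per year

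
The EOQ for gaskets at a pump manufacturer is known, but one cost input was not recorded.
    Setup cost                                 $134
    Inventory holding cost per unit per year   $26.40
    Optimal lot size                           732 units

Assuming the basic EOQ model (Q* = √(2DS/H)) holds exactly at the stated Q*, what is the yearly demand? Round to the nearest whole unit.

52,783 units per year

EOQ relation: Q² = 2DS/H, so rearrange for the unknown.
D = Q²H / (2S) = 732² × 26.4 / (2 × 134) = 52,782.66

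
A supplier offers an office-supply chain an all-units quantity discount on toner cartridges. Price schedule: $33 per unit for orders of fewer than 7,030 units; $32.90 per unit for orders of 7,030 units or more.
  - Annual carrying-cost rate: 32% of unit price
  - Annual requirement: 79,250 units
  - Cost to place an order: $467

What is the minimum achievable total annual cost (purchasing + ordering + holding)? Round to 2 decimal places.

H₁ = 32%×$33 = $10.5600;  H₂ = 32%×$32.90 = $10.5280
EOQ₁ = √(2×79,250×467/10.5600) = 2,647.53  (< 7,030, feasible at tier 1)
EOQ₂ = √(2×79,250×467/10.5280) = 2,651.55  (< 7,030 → use Q = 7,030 at tier-2 price)
TC(tier 1 (EOQ₁), Q≈2,647.5) = $2,643,207.93
TC(tier 2, Q≈7,030.0) = $2,649,595.46
Minimum at tier 1 (EOQ₁): $2,643,207.93

$2,643,207.93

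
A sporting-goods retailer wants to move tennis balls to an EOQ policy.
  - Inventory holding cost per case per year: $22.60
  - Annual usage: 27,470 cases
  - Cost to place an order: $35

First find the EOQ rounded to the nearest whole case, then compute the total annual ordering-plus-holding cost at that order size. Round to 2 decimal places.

$6,592.24

Q* = √(2·D·S / H) = √(2·27,470·35 / 22.6) = √85,084.1 ≈ 291.69 → Q = 292 cases
Orders/yr = 27,470/292 = 94.075; ordering cost = 94.075 × $35 = $3,292.64
Average inventory = 292/2 = 146; holding cost = 146 × $22.6 = $3,299.60
Total = $3,292.64 + $3,299.60 = $6,592.24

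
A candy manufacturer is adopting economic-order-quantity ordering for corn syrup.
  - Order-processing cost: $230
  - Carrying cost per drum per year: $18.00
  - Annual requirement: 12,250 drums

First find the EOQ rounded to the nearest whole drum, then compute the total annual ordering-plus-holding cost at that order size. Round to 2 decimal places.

$10,071.25

Optimal lot size Q* = (2 × 12,250 × $230 / $18)^½ ≈ 559.51 → Q = 560 drums
Orders/yr = 12,250/560 = 21.875; ordering cost = 21.875 × $230 = $5,031.25
Average inventory = 560/2 = 280; holding cost = 280 × $18 = $5,040.00
Total = $5,031.25 + $5,040.00 = $10,071.25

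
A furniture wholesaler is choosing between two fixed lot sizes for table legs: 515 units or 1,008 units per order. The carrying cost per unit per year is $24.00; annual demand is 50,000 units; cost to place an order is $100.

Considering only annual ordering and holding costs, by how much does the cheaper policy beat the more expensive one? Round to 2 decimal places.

$1,167.58

For each Q, cost = (D/Q)·S + (Q/2)·H.
TC(515) = (50,000/515)×100 + (515/2)×24 = $15,888.74
TC(1,008) = (50,000/1,008)×100 + (1,008/2)×24 = $17,056.32
|ΔTC| = |$15,888.74 − $17,056.32| = $1,167.58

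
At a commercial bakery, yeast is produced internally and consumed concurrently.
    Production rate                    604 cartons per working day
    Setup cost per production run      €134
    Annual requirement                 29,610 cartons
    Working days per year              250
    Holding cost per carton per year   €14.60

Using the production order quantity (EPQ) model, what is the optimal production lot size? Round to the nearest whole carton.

d = 29,610/250 = 118.4400 cartons/day;  effective holding cost H(1 − d/p) = 14.6·(1 − 118.4400/604) = 11.73705
Q* = √(2DS / H_eff) = √(2·29,610·134 / 11.73705) ≈ 822.26

822 cartons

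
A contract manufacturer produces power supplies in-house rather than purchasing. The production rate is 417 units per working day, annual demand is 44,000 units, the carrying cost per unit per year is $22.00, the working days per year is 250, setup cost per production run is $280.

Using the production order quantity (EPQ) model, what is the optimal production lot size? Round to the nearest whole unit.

d = 44,000/250 = 176.0000 units/day;  effective holding cost H(1 − d/p) = 22·(1 − 176.0000/417) = 12.71463
Q* = √(2DS / H_eff) = √(2·44,000·280 / 12.71463) ≈ 1,392.09

1,392 units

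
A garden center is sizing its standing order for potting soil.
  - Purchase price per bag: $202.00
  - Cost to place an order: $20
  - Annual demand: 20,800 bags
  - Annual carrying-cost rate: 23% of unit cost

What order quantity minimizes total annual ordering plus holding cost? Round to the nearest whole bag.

Holding cost per bag per year: H = 23% × $202 = $46.4600
2DS/H = 2·20,800·20/46.46 = 17,907.88
EOQ = √17,907.88 ≈ 133.82

134 bags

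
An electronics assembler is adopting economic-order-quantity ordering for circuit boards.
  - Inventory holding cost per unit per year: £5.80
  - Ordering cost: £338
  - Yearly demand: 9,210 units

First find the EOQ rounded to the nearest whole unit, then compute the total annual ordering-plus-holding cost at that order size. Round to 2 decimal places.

£6,009.21

2DS/H = 2·9,210·338/5.8 = 1,073,441.38
EOQ = √1,073,441.38 ≈ 1,036.07 → Q = 1,036 units
Ordering: D/Q × S = 9,210/1,036 × £338 = £3,004.81
Holding:  Q/2 × H = 1,036/2 × £5.8 = £3,004.40
Total = £3,004.81 + £3,004.40 = £6,009.21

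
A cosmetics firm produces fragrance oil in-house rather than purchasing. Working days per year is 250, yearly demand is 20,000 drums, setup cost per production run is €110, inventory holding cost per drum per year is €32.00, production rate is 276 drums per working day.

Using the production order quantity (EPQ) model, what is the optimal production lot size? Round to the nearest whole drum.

Daily demand d = 20,000/250 = 80.000; p = 276; 1 − d/p = 0.71014
EPQ = √(2DS / (H(1 − d/p)))
    = √(2 × 20,000 × 110 / (32 × 0.71014)) ≈ 440.03

440 drums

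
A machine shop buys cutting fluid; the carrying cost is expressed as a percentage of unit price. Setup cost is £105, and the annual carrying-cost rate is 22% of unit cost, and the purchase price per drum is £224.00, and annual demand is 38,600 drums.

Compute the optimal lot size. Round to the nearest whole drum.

406 drums

Holding cost per drum per year: H = 22% × £224 = £49.2800
Optimal lot size Q* = (2 × 38,600 × £105 / £49.28)^½ ≈ 405.57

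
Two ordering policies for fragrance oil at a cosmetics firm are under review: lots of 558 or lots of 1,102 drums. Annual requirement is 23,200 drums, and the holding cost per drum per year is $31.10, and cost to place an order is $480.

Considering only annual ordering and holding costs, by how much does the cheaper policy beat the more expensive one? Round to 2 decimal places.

$1,392.53

TC(Q) = (D/Q)S + (Q/2)H
TC(558) = (23,200/558)×480 + (558/2)×31.1 = $28,633.89
TC(1,102) = (23,200/1,102)×480 + (1,102/2)×31.1 = $27,241.36
Cheaper: Q = 1,102.  Difference = $1,392.53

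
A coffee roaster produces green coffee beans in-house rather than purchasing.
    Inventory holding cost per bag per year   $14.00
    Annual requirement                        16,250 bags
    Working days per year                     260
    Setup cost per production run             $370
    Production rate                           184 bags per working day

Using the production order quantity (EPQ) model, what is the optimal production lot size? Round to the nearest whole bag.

1,141 bags

Daily demand d = 16,250/260 = 62.500; p = 184; 1 − d/p = 0.66033
EPQ = √(2DS / (H(1 − d/p)))
    = √(2 × 16,250 × 370 / (14 × 0.66033)) ≈ 1,140.51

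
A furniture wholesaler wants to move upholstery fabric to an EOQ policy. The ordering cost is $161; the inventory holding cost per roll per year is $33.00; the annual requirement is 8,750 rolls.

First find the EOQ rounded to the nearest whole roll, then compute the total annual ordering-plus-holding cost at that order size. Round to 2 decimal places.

$9,642.49

EOQ = √(2DS/H) = √(2 × 8,750 × 161 / 33)
    = √(85,378.79) ≈ 292.20 → Q = 292 rolls
Annual ordering cost = (D/Q)·S = (8,750/292) × 161 = $4,824.49
Annual holding cost  = (Q/2)·H = (292/2) × 33 = $4,818.00
Total = $4,824.49 + $4,818.00 = $9,642.49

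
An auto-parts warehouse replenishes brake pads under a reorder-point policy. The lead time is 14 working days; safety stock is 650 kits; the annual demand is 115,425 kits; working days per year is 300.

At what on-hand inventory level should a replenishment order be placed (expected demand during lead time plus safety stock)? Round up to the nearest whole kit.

Daily demand d = 115,425 / 300 = 384.750 kits/day
Demand during lead time = 384.750 × 14 = 5,386.50
Reorder point = 5,386.50 + 650 = 6,036.50 → round up

6,037 kits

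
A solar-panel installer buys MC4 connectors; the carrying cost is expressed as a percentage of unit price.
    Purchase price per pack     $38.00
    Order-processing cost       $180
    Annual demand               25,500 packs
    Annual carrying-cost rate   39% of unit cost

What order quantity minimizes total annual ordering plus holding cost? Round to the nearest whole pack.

787 packs

Carrying cost H = $38 × 39% = $14.8200/pack/yr
Q* = √(2·D·S / H) = √(2·25,500·180 / 14.82) = √619,433.2 ≈ 787.04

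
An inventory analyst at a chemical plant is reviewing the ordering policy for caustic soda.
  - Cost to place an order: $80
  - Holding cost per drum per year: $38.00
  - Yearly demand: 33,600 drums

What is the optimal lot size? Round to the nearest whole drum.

Q* = √(2·D·S / H) = √(2·33,600·80 / 38) = √141,473.7 ≈ 376.13

376 drums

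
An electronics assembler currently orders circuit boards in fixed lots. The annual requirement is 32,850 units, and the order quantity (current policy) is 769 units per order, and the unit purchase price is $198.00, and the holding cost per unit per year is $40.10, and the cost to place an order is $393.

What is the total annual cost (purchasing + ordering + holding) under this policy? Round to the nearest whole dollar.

$6,536,507

Orders/yr = 32,850/769 = 42.718; ordering cost = 42.718 × $393 = $16,788.10
Average inventory = 769/2 = 384.5; holding cost = 384.5 × $40.1 = $15,418.45
Purchase cost = D·C = 32,850 × 198 = $6,504,300.00
Total = $16,788.10 + $15,418.45 + $6,504,300.00 = $6,536,506.55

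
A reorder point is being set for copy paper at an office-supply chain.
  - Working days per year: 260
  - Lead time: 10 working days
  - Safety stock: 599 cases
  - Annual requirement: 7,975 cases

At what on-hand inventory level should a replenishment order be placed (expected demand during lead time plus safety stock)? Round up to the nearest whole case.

906 cases

Daily demand d = 7,975 / 260 = 30.673 cases/day
Demand during lead time = 30.673 × 10 = 306.73
Reorder point = 306.73 + 599 = 905.73 → round up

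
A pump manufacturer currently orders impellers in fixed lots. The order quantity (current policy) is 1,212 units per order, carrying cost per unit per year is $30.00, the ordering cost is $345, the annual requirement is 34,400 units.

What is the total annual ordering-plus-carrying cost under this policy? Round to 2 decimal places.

$27,972.08

Ordering: D/Q × S = 34,400/1,212 × $345 = $9,792.08
Holding:  Q/2 × H = 1,212/2 × $30 = $18,180.00
Total = $9,792.08 + $18,180.00 = $27,972.08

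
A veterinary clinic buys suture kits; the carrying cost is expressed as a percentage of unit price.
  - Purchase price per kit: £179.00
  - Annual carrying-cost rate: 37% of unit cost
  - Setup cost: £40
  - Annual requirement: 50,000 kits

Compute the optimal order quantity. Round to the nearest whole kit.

Holding cost per kit per year: H = 37% × £179 = £66.2300
EOQ = √(2DS/H) = √(2 × 50,000 × 40 / 66.23)
    = √(60,395.59) ≈ 245.76

246 kits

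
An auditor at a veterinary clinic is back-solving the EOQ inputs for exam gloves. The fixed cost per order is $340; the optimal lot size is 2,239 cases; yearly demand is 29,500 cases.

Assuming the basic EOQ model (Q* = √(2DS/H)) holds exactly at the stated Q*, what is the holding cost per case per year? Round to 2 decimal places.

$4.00

Since Q* = (2DS/H)^½, squaring gives Q*²·H = 2DS.
H = 2DS / Q² = 2 × 29,500 × 340 / 2,239² = 4.0015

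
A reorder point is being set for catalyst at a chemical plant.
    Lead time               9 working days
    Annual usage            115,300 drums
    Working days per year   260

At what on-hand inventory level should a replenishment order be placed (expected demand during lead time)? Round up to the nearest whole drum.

Daily demand d = 115,300 / 260 = 443.462 drums/day
Demand during lead time = 443.462 × 9 = 3,991.15
Reorder point = 3,991.15 → round up

3,992 drums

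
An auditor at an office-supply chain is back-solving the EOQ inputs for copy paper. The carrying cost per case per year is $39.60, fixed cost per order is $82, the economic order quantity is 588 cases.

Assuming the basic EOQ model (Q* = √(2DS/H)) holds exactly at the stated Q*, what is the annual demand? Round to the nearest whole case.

EOQ relation: Q² = 2DS/H, so rearrange for the unknown.
D = Q²H / (2S) = 588² × 39.6 / (2 × 82) = 83,484.53

83,485 cases per year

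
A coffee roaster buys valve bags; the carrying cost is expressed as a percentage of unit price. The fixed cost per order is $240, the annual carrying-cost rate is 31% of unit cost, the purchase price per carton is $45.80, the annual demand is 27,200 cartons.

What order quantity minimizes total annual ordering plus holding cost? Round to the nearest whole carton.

Holding cost per carton per year: H = 31% × $45.8 = $14.1980
Q* = √(2·D·S / H) = √(2·27,200·240 / 14.198) = √919,566.1 ≈ 958.94

959 cartons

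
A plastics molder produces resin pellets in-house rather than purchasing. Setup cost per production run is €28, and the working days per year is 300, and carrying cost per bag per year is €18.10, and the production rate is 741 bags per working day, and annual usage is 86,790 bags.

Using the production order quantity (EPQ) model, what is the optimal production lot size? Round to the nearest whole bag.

664 bags

Daily demand d = 86,790/300 = 289.300; p = 741; 1 − d/p = 0.60958
EPQ = √(2DS / (H(1 − d/p)))
    = √(2 × 86,790 × 28 / (18.1 × 0.60958)) ≈ 663.70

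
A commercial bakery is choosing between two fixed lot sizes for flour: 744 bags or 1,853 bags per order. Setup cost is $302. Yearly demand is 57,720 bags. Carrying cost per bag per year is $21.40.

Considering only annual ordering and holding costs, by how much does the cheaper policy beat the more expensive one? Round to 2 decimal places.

TC(Q) = (D/Q)S + (Q/2)H
TC(744) = (57,720/744)×302 + (744/2)×21.4 = $31,390.15
TC(1,853) = (57,720/1,853)×302 + (1,853/2)×21.4 = $29,234.25
Lots of 1,853 are cheaper by $2,155.91.

$2,155.91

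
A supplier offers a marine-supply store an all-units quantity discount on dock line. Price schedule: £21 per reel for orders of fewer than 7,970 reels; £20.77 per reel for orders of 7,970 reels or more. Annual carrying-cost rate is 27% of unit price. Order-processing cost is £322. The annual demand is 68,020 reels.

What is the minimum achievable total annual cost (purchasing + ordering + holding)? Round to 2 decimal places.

H₁ = 27%×£21 = £5.6700;  H₂ = 27%×£20.77 = £5.6079
EOQ₁ = √(2×68,020×322/5.6700) = 2,779.52  (< 7,970, feasible at tier 1)
EOQ₂ = √(2×68,020×322/5.6079) = 2,794.87  (< 7,970 → use Q = 7,970 at tier-2 price)
TC(tier 1 (EOQ₁), Q≈2,779.5) = £1,444,179.88
TC(tier 2, Q≈7,970.0) = £1,437,870.99
Minimum at tier 2: £1,437,870.99

£1,437,870.99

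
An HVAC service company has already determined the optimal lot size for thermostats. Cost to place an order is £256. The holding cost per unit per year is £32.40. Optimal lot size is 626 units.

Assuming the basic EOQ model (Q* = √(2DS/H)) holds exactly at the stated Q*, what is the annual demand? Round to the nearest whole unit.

From Q* = √(2DS/H) ⇒ Q*² = 2DS/H.
D = Q²H / (2S) = 626² × 32.4 / (2 × 256) = 24,798.40

24,798 units per year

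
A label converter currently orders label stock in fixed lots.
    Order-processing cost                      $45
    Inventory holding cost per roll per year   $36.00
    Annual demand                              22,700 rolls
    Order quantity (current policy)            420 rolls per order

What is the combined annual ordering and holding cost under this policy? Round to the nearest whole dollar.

Orders/yr = 22,700/420 = 54.048; ordering cost = 54.048 × $45 = $2,432.14
Average inventory = 420/2 = 210; holding cost = 210 × $36 = $7,560.00
Total = $2,432.14 + $7,560.00 = $9,992.14

$9,992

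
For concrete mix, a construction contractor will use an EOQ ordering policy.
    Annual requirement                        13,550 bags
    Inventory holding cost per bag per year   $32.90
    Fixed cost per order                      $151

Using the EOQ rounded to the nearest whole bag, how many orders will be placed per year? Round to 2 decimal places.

38.39 orders per year

EOQ = √(2DS/H) = √(2 × 13,550 × 151 / 32.9)
    = √(124,379.94) ≈ 352.68 → Q = 353
Orders per year = D/Q = 13,550 / 353 = 38.385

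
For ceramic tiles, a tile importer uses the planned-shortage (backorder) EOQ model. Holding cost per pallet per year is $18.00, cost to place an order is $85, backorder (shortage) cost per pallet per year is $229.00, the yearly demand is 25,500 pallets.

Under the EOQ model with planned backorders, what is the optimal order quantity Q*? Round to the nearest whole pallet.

510 pallets

Basic EOQ = √(2·25,500·85/18) = 490.748
Backorder adjustment √((H+b)/b) = √((18+229)/229) = 1.0386
Q* = 490.748 × 1.0386 ≈ 509.67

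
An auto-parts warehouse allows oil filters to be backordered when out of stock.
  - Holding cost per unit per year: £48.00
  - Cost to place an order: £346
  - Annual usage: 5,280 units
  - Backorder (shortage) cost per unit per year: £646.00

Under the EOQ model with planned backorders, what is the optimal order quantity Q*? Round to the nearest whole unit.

286 units

Q* = √(2DS/H) · √((H + b)/b)
   = √(2 × 5,280 × 346 / 48) · √((48 + 646) / 646)
   = 275.899 × 1.0365 ≈ 285.96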